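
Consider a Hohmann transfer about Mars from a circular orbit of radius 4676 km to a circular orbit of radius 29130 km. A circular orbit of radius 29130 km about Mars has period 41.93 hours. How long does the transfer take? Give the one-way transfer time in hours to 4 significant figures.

From Kepler's third law T² = 4π²r³/μ at r = 29130 km, T = 41.93 hours = 41.93 × 3600 s = 1.50948×10^5 s: μ = 4π²r³/T² = 42827.9 km³/s².
Transfer-ellipse semi-major axis a_t = (r₁ + r₂)/2 = (4676 + 29130)/2 = 16903 km.
By Kepler's third law the transfer-orbit period is T = 2π√(a_t³/μ), so t = T/2 = 33360 s.
Converting: 33360 s ÷ 3600 s/hour = 9.267 hours.

t = 9.267 hours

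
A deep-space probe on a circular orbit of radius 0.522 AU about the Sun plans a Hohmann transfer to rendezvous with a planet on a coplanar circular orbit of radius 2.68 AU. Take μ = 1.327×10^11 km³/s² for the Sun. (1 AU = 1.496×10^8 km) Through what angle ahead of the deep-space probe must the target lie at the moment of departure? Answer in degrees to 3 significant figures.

In km: r₁ = 0.522 × 1.496×10^8 = 7.80912×10^7 km; r₂ = 2.68 × 1.496×10^8 = 4.00928×10^8 km.
Semi-major axis of the transfer orbit: a_t = (7.80912×10^7 + 4.00928×10^8)/2 = 2.395096×10^8 km.
The half-period of the transfer ellipse is t = π√(a_t³/μ) = 3.1967×10^7 s.
Target angular speed ω₂ = √(μ/r₂³) = 4.5377×10^-8 rad/s.
Angle swept by the target during transfer: ω₂·t = 1.4506 rad = 83.11°.
Arrival is 180° from departure on the ellipse, so φ = 180° − 83.11° = 96.9°.

φ = 96.9°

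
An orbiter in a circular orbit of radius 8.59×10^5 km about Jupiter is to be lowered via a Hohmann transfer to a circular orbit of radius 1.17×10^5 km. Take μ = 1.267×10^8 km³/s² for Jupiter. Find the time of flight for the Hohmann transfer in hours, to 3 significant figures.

t = 26.4 hours

Semi-major axis of the transfer orbit: a_t = (8.590×10^5 + 1.170×10^5)/2 = 4.880×10^5 km.
By Kepler's third law the transfer-orbit period is T = 2π√(a_t³/μ), so t = T/2 = 95150 s.
Converting: 95150 s ÷ 3600 s/hour = 26.4 hours.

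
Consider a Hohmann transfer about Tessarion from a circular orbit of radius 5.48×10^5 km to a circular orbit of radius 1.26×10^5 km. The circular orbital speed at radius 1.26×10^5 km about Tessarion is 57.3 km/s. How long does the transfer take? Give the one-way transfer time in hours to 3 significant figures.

t = 8.39 hours

From the circular-orbit relation v² = μ/r at r = 1.26×10^5 km: μ = v²r = (57.3)² × 1.26×10^5 = 4.13695×10^8 km³/s².
Transfer-ellipse semi-major axis a_t = (r₁ + r₂)/2 = (5.480×10^5 + 1.260×10^5)/2 = 3.370×10^5 km.
By Kepler's third law the transfer-orbit period is T = 2π√(a_t³/μ), so t = T/2 = 30220 s.
Converting: 30220 s ÷ 3600 s/hour = 8.39 hours.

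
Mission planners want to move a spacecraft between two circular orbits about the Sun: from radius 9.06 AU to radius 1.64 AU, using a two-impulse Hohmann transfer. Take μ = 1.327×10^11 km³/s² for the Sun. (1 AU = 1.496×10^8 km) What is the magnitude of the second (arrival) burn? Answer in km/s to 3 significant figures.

In km: r₁ = 9.06 × 1.496×10^8 = 1.355376×10^9 km; r₂ = 1.64 × 1.496×10^8 = 2.45344×10^8 km.
Transfer-ellipse semi-major axis a_t = (r₁ + r₂)/2 = (1.355376×10^9 + 2.45344×10^8)/2 = 8.0036×10^8 km.
On the circular orbit at r = 2.45344×10^8 km, v_c = √(μ/r) = 23.257 km/s.
Transfer-orbit speed at the same r (vis-viva, a = a_t): v_t = √[μ(2/r − 1/a_t)] = 30.265 km/s.
Δv₂ = |v_t − v_c| = |30.265 − 23.257| = 7.008 km/s.

Δv₂ = 7.01 km/s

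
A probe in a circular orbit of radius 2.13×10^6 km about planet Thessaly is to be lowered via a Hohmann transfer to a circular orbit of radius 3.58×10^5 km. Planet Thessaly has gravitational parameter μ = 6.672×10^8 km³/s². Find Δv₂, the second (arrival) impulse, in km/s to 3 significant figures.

Δv₂ = 13.3 km/s

Transfer-ellipse semi-major axis a_t = (r₁ + r₂)/2 = (2.130×10^6 + 3.580×10^5)/2 = 1.244×10^6 km.
On the circular orbit at r = 3.580×10^5 km, v_c = √(μ/r) = 43.17 km/s.
Transfer-orbit speed at the same r (vis-viva, a = a_t): v_t = √[μ(2/r − 1/a_t)] = 56.49 km/s.
Δv₂ = |v_t − v_c| = |56.49 − 43.17| = 13.32 km/s.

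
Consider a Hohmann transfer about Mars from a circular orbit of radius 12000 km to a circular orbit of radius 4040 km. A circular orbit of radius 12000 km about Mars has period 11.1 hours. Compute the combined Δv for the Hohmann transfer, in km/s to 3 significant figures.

From Kepler's third law T² = 4π²r³/μ at r = 12000 km, T = 11.1 hours = 11.1 × 3600 s = 39960 s: μ = 4π²r³/T² = 42722.1 km³/s².
The Hohmann ellipse has a_t = (r₁ + r₂)/2 = 8020 km.
At r₁ the circular-orbit speed is v₁ = √(μ/r₁) = 1.88684 km/s.
Transfer-orbit speed at r₁ (vis-viva): v_a = √[μ(2/r₁ − 1/a_t)] = 1.33918 km/s.
First burn Δv₁ = |v_a − v₁| = 0.5477 km/s.
At r₂, v₂ = √(μ/r₂) = 3.2519 km/s.
Transfer-orbit speed at r₂: v_p = √[μ(2/r₂ − 1/a_t)] = 3.9778 km/s.
Second burn Δv₂ = |v₂ − v_p| = 0.7259 km/s.
Total Δv = Δv₁ + Δv₂ = 1.274 km/s.

Δv = 1.27 km/s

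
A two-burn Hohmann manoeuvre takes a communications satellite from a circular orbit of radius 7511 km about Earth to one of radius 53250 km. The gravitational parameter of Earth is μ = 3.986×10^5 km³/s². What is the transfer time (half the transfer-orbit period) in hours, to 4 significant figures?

Semi-major axis of the transfer orbit: a_t = (7511 + 53250)/2 = 30380.5 km.
By Kepler's third law the transfer-orbit period is T = 2π√(a_t³/μ), so t = T/2 = 26350 s.
Converting: 26350 s ÷ 3600 s/hour = 7.319 hours.

t = 7.319 hours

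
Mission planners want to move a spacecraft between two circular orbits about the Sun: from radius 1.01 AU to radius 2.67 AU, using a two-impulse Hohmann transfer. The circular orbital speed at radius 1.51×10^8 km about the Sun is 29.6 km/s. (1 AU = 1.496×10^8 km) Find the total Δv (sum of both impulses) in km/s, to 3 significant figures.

Δv = 10.8 km/s

From the circular-orbit relation v² = μ/r at r = 1.51×10^8 km: μ = v²r = (29.6)² × 1.51×10^8 = 1.32300×10^11 km³/s².
In km: r₁ = 1.01 × 1.496×10^8 = 1.51096×10^8 km; r₂ = 2.67 × 1.496×10^8 = 3.99432×10^8 km.
Transfer-ellipse semi-major axis a_t = (r₁ + r₂)/2 = (1.51096×10^8 + 3.99432×10^8)/2 = 2.75264×10^8 km.
Circular speed at r₁: v₁ = √(μ/r₁) = √(1.32300×10^11/1.51096×10^8) = 29.59060 km/s.
On the transfer ellipse at r₁, vis-viva equation gives v_p = √[μ(2/r₁ − 1/a_t)] = 35.64515 km/s.
First burn Δv₁ = |v_p − v₁| = 6.055 km/s.
Circular speed at r₂: v₂ = √(μ/r₂) = 18.1995 km/s.
Transfer-orbit speed at r₂: v_a = √[μ(2/r₂ − 1/a_t)] = 13.4837 km/s.
Second burn Δv₂ = |v₂ − v_a| = 4.716 km/s.
Total Δv = Δv₁ + Δv₂ = 10.77 km/s.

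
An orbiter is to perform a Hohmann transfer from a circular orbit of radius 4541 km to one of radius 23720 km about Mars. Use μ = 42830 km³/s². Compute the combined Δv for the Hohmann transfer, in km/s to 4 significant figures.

Δv = 1.490 km/s

Transfer-ellipse semi-major axis a_t = (r₁ + r₂)/2 = (4541 + 23720)/2 = 14130.5 km.
Circular speed at r₁: v₁ = √(μ/r₁) = √(42830/4541) = 3.0711 km/s.
On the transfer ellipse at r₁, v² = μ(2/r − 1/a) gives v_p = √[μ(2/r₁ − 1/a_t)] = 3.9790 km/s.
First burn Δv₁ = |v_p − v₁| = 0.9079 km/s.
Circular speed at r₂: v₂ = √(μ/r₂) = 1.34374 km/s.
Transfer-orbit speed at r₂: v_a = √[μ(2/r₂ − 1/a_t)] = 0.761752 km/s.
Second burn Δv₂ = |v₂ − v_a| = 0.5820 km/s.
Total Δv = Δv₁ + Δv₂ = 1.490 km/s.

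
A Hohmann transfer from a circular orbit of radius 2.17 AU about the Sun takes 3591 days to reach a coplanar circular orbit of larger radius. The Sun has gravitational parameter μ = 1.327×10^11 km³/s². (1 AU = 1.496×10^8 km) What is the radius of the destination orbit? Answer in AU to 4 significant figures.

r₂ = 12.40 AU

In km: r₁ = 2.17 × 1.496×10^8 = 3.24632×10^8 km.
Transfer time t = 3591 days = 3.102624×10^8 s, and t = π√(a_t³/μ).
So a_t = (μ t²/π²)^(1/3) = (1.327×10^11 × (3.102624×10^8)² / π²)^(1/3) = 1.0898×10^9 km.
Since a_t = (r₁ + r₂)/2, r₂ = 2a_t − r₁ = 2×1.0898×10^9 − 3.24632×10^8 = 1.854968×10^9 km.
In AU: r₂ = 1.854968×10^9 / 1.496×10^8 = 12.40 AU.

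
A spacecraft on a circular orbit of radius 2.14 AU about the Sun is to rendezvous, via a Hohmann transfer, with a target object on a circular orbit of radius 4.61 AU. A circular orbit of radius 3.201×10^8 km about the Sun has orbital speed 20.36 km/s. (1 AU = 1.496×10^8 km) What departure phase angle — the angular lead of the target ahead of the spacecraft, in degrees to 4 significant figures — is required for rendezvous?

φ = 67.25°

From the circular-orbit relation v² = μ/r at r = 3.201×10^8 km: μ = v²r = (20.36)² × 3.201×10^8 = 1.32691×10^11 km³/s².
In km: r₁ = 2.14 × 1.496×10^8 = 3.20144×10^8 km; r₂ = 4.61 × 1.496×10^8 = 6.89656×10^8 km.
Semi-major axis of the transfer orbit: a_t = (3.20144×10^8 + 6.89656×10^8)/2 = 5.049×10^8 km.
Transfer time t = π√(a_t³/μ) = 9.78447×10^7 s.
The target's mean motion on its circular orbit is ω₂ = √(μ/r₂³) = 2.01128×10^-8 rad/s.
Angle swept by the target during transfer: ω₂·t = 1.9679 rad = 112.75°.
Arrival is 180° from departure on the ellipse, so φ = 180° − 112.75° = 67.25°.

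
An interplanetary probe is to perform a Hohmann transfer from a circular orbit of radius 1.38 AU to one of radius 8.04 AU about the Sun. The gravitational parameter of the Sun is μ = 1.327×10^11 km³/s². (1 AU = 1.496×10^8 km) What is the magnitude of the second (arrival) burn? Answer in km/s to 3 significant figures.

In km: r₁ = 1.38 × 1.496×10^8 = 2.06448×10^8 km; r₂ = 8.04 × 1.496×10^8 = 1.202784×10^9 km.
Transfer-ellipse semi-major axis a_t = (r₁ + r₂)/2 = (2.06448×10^8 + 1.202784×10^9)/2 = 7.04616×10^8 km.
On the circular orbit at r = 1.202784×10^9 km, v_c = √(μ/r) = 10.5037 km/s.
Transfer-orbit speed at the same r (vis-viva, a = a_t): v_t = √[μ(2/r − 1/a_t)] = 5.68553 km/s.
Δv₂ = |v_t − v_c| = |5.68553 − 10.5037| = 4.818 km/s.

Δv₂ = 4.82 km/s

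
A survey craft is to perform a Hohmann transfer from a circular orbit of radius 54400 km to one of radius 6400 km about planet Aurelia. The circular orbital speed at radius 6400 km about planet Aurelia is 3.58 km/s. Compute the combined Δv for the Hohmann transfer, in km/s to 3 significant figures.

Δv = 1.87 km/s

From the circular-orbit relation v² = μ/r at r = 6400 km: μ = v²r = (3.58)² × 6400 = 82025.0 km³/s².
Transfer-ellipse semi-major axis a_t = (r₁ + r₂)/2 = (54400 + 6400)/2 = 30400 km.
At r₁ the circular-orbit speed is v₁ = √(μ/r₁) = 1.22793 km/s.
On the transfer ellipse at r₁, vis-viva equation gives v_a = √[μ(2/r₁ − 1/a_t)] = 0.563413 km/s.
First burn Δv₁ = |v_a − v₁| = 0.66452 km/s.
At r₂, v₂ = √(μ/r₂) = 3.580 km/s.
Transfer-orbit speed at r₂: v_p = √[μ(2/r₂ − 1/a_t)] = 4.789 km/s.
Second burn Δv₂ = |v₂ − v_p| = 1.2090 km/s.
Δv = Δv₁ + Δv₂ = 0.66452 + 1.2090 = 1.874 km/s.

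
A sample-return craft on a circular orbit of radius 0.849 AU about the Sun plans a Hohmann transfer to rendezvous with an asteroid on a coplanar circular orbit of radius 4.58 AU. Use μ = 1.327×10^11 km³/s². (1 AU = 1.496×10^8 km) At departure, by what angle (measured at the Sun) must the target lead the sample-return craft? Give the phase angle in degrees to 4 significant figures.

φ = 97.87°

In km: r₁ = 0.849 × 1.496×10^8 = 1.270104×10^8 km; r₂ = 4.58 × 1.496×10^8 = 6.85168×10^8 km.
Semi-major axis of the transfer orbit: a_t = (1.270104×10^8 + 6.85168×10^8)/2 = 4.060892×10^8 km.
Transfer time t = π√(a_t³/μ) = 7.05743×10^7 s.
Target angular speed ω₂ = √(μ/r₂³) = 2.03114×10^-8 rad/s.
Angle swept by the target during transfer: ω₂·t = 1.4335 rad = 82.13°.
The sample-return craft traverses 180° on the transfer ellipse, so the target must lead by 180° − 82.13° = 97.87°.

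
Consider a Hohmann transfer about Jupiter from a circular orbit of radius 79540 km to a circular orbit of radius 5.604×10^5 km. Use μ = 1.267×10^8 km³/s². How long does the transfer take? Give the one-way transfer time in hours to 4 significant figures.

Transfer-ellipse semi-major axis a_t = (r₁ + r₂)/2 = (79540 + 5.604×10^5)/2 = 3.1997×10^5 km.
By Kepler's third law the transfer-orbit period is T = 2π√(a_t³/μ), so t = T/2 = 50520 s.
Converting: 50520 s ÷ 3600 s/hour = 14.03 hours.

t = 14.03 hours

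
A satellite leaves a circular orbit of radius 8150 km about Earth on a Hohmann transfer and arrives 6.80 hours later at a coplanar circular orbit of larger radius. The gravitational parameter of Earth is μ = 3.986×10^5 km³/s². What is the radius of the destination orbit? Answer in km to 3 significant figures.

r₂ = 49700 km

Transfer time t = 6.80 hours = 24480 s, and t = π√(a_t³/μ).
So a_t = (μ t²/π²)^(1/3) = (3.986×10^5 × (24480)² / π²)^(1/3) = 28926 km.
Since a_t = (r₁ + r₂)/2, r₂ = 2a_t − r₁ = 2×28926 − 8150 = 49702 km.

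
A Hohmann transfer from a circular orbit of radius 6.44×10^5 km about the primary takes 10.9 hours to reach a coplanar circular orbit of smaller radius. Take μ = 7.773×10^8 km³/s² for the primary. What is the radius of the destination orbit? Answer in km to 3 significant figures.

r₂ = 3.46×10^5 km

Transfer time t = 10.9 hours = 39240 s, and t = π√(a_t³/μ).
So a_t = (μ t²/π²)^(1/3) = (7.773×10^8 × (39240)² / π²)^(1/3) = 4.9497×10^5 km.
Since a_t = (r₁ + r₂)/2, r₂ = 2a_t − r₁ = 2×4.9497×10^5 − 6.440×10^5 = 3.4594×10^5 km.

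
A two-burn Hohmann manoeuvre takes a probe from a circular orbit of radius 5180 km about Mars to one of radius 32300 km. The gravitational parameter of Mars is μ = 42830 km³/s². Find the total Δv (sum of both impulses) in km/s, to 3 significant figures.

Transfer-ellipse semi-major axis a_t = (r₁ + r₂)/2 = (5180 + 32300)/2 = 18740 km.
Circular speed at r₁: v₁ = √(μ/r₁) = √(42830/5180) = 2.8755 km/s.
On the transfer ellipse at r₁, v² = μ(2/r − 1/a) gives v_p = √[μ(2/r₁ − 1/a_t)] = 3.7751 km/s.
First burn Δv₁ = |v_p − v₁| = 0.8996 km/s.
At r₂, v₂ = √(μ/r₂) = 1.1515 km/s.
Transfer-orbit speed at r₂: v_a = √[μ(2/r₂ − 1/a_t)] = 0.60541 km/s.
Second burn Δv₂ = |v₂ − v_a| = 0.5461 km/s.
Total Δv = Δv₁ + Δv₂ = 1.446 km/s.

Δv = 1.45 km/s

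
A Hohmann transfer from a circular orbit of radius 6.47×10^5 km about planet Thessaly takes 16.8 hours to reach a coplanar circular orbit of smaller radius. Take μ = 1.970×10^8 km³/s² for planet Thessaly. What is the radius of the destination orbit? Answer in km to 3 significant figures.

Transfer time t = 16.8 hours = 60480 s, and t = π√(a_t³/μ).
So a_t = (μ t²/π²)^(1/3) = (1.970×10^8 × (60480)² / π²)^(1/3) = 4.1796×10^5 km.
Since a_t = (r₁ + r₂)/2, r₂ = 2a_t − r₁ = 2×4.1796×10^5 − 6.470×10^5 = 1.8892×10^5 km.

r₂ = 1.89×10^5 km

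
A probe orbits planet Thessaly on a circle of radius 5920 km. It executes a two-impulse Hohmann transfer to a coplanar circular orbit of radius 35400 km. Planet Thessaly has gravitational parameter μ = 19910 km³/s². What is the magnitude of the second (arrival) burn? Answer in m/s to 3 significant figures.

Δv₂ = 349 m/s

Semi-major axis of the transfer orbit: a_t = (5920 + 35400)/2 = 20660 km.
Circular speed at r = 35400 km: v_c = √(μ/r) = 0.74995 km/s.
Transfer-orbit speed at the same r (vis-viva, a = a_t): v_t = √[μ(2/r − 1/a_t)] = 0.40145 km/s.
Δv₂ = |v_t − v_c| = |0.40145 − 0.74995| = 0.3485 km/s.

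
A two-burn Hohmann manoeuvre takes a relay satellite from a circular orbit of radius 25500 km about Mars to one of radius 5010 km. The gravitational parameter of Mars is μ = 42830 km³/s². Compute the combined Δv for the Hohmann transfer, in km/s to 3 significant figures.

Semi-major axis of the transfer orbit: a_t = (25500 + 5010)/2 = 15255 km.
Circular speed at r₁: v₁ = √(μ/r₁) = √(42830/25500) = 1.296 km/s.
Transfer-orbit speed at r₁ (vis-viva): v_a = √[μ(2/r₁ − 1/a_t)] = 0.7427 km/s.
First burn Δv₁ = |v_a − v₁| = 0.5533 km/s.
At r₂, v₂ = √(μ/r₂) = 2.92385 km/s.
Transfer-orbit speed at r₂: v_p = √[μ(2/r₂ − 1/a_t)] = 3.78024 km/s.
Second burn Δv₂ = |v₂ − v_p| = 0.8564 km/s.
Total Δv = Δv₁ + Δv₂ = 1.410 km/s.

Δv = 1.41 km/s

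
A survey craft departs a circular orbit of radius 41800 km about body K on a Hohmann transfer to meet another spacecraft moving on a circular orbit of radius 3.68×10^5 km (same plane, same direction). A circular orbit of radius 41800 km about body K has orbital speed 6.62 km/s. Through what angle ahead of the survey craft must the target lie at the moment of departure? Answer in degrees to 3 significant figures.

φ = 105°

From the circular-orbit relation v² = μ/r at r = 41800 km: μ = v²r = (6.62)² × 41800 = 1.83186×10^6 km³/s².
Transfer-ellipse semi-major axis a_t = (r₁ + r₂)/2 = (41800 + 3.680×10^5)/2 = 2.049×10^5 km.
The half-period of the transfer ellipse is t = π√(a_t³/μ) = 2.15286×10^5 s.
Target angular speed ω₂ = √(μ/r₂³) = 6.06282×10^-6 rad/s.
Angle swept by the target during transfer: ω₂·t = 1.3052 rad = 74.78°.
The survey craft traverses 180° on the transfer ellipse, so the target must lead by 180° − 74.78° = 105°.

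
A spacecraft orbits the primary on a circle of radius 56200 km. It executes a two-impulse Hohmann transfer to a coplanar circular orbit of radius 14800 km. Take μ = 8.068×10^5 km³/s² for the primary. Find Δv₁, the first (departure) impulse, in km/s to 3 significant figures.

Semi-major axis of the transfer orbit: a_t = (56200 + 14800)/2 = 35500 km.
Circular speed at r = 56200 km: v_c = √(μ/r) = 3.78891 km/s.
Transfer-orbit speed at the same r (vis-viva, a = a_t): v_t = √[μ(2/r − 1/a_t)] = 2.44642 km/s.
Δv₁ = |v_t − v_c| = |2.44642 − 3.78891| = 1.342 km/s.

Δv₁ = 1.34 km/s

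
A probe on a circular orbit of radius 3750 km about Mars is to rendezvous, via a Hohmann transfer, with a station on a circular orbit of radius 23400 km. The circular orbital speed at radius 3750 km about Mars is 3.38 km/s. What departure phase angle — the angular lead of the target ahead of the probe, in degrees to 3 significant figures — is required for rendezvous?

From the circular-orbit relation v² = μ/r at r = 3750 km: μ = v²r = (3.38)² × 3750 = 42841.5 km³/s².
Semi-major axis of the transfer orbit: a_t = (3750 + 23400)/2 = 13575 km.
Transfer time t = π√(a_t³/μ) = 24006.4 s.
Target angular speed ω₂ = √(μ/r₂³) = 5.78241×10^-5 rad/s.
Angle swept by the target during transfer: ω₂·t = 1.38815 rad = 79.54°.
The probe traverses 180° on the transfer ellipse, so the target must lead by 180° − 79.54° = 100°.

φ = 100°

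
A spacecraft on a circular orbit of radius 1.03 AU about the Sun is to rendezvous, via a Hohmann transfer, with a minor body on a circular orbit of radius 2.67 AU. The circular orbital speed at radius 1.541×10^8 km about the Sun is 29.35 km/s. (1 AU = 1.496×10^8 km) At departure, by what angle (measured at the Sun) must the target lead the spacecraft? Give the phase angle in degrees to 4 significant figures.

From the circular-orbit relation v² = μ/r at r = 1.541×10^8 km: μ = v²r = (29.35)² × 1.541×10^8 = 1.32745×10^11 km³/s².
In km: r₁ = 1.03 × 1.496×10^8 = 1.54088×10^8 km; r₂ = 2.67 × 1.496×10^8 = 3.99432×10^8 km.
The Hohmann ellipse has a_t = (r₁ + r₂)/2 = 2.7676×10^8 km.
The half-period of the transfer ellipse is t = π√(a_t³/μ) = 3.970×10^7 s.
Target angular speed ω₂ = √(μ/r₂³) = 4.564×10^-8 rad/s.
Angle swept by the target during transfer: ω₂·t = 1.812 rad = 103.82°.
The spacecraft traverses 180° on the transfer ellipse, so the target must lead by 180° − 103.82° = 76.18°.

φ = 76.18°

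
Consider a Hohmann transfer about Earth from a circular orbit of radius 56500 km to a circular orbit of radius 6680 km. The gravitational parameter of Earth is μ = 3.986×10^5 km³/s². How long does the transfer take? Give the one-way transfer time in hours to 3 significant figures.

t = 7.76 hours

The Hohmann ellipse has a_t = (r₁ + r₂)/2 = 31590 km.
Half the transfer-orbit period gives t = π√(a_t³/μ) = 27940 s.
Converting: 27940 s ÷ 3600 s/hour = 7.76 hours.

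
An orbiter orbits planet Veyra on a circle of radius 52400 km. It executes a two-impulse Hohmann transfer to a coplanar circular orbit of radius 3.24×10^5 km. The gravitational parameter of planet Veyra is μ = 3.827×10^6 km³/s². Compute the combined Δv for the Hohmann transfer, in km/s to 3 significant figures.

Semi-major axis of the transfer orbit: a_t = (52400 + 3.240×10^5)/2 = 1.882×10^5 km.
At r₁ the circular-orbit speed is v₁ = √(μ/r₁) = 8.5460 km/s.
On the transfer ellipse at r₁, v² = μ(2/r − 1/a) gives v_p = √[μ(2/r₁ − 1/a_t)] = 11.213 km/s.
First burn Δv₁ = |v_p − v₁| = 2.667 km/s.
At r₂, v₂ = √(μ/r₂) = 3.4368 km/s.
Transfer-orbit speed at r₂: v_a = √[μ(2/r₂ − 1/a_t)] = 1.8135 km/s.
Second burn Δv₂ = |v₂ − v_a| = 1.623 km/s.
Total Δv = Δv₁ + Δv₂ = 4.290 km/s.

Δv = 4.29 km/s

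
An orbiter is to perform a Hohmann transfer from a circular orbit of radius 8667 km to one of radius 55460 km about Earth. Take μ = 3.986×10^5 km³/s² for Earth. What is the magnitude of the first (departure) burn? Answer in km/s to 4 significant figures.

Δv₁ = 2.137 km/s

Transfer-ellipse semi-major axis a_t = (r₁ + r₂)/2 = (8667 + 55460)/2 = 32063.5 km.
On the circular orbit at r = 8667 km, v_c = √(μ/r) = 6.782 km/s.
Vis-viva on the transfer ellipse at r = 8667 km gives v_t = √[μ(2/r − 1/a_t)] = 8.919 km/s.
Δv₁ = |v_t − v_c| = |8.919 − 6.782| = 2.137 km/s.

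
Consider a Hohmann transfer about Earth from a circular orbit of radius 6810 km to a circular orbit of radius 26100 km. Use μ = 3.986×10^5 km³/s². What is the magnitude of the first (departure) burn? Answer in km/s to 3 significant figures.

Δv₁ = 1.98 km/s

The Hohmann ellipse has a_t = (r₁ + r₂)/2 = 16455 km.
On the circular orbit at r = 6810 km, v_c = √(μ/r) = 7.6506 km/s.
Vis-viva on the transfer ellipse at r = 6810 km gives v_t = √[μ(2/r − 1/a_t)] = 9.6353 km/s.
Δv₁ = |v_t − v_c| = |9.6353 − 7.6506| = 1.985 km/s.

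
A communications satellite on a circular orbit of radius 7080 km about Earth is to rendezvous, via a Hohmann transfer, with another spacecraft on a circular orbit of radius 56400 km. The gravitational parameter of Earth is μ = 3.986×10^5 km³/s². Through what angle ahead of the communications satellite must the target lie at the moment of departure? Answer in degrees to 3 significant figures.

φ = 104°

Semi-major axis of the transfer orbit: a_t = (7080 + 56400)/2 = 31740 km.
The half-period of the transfer ellipse is t = π√(a_t³/μ) = 28138 s.
Target angular speed ω₂ = √(μ/r₂³) = 4.7136×10^-5 rad/s.
Angle swept by the target during transfer: ω₂·t = 1.3263 rad = 75.99°.
The communications satellite traverses 180° on the transfer ellipse, so the target must lead by 180° − 75.99° = 104°.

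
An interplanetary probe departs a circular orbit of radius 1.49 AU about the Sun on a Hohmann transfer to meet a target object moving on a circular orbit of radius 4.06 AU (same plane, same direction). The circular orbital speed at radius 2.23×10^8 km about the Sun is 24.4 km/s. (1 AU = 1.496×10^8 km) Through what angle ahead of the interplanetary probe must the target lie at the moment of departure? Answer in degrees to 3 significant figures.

φ = 78.3°

From the circular-orbit relation v² = μ/r at r = 2.23×10^8 km: μ = v²r = (24.4)² × 2.23×10^8 = 1.32765×10^11 km³/s².
In km: r₁ = 1.49 × 1.496×10^8 = 2.22904×10^8 km; r₂ = 4.06 × 1.496×10^8 = 6.07376×10^8 km.
Transfer-ellipse semi-major axis a_t = (r₁ + r₂)/2 = (2.22904×10^8 + 6.07376×10^8)/2 = 4.1514×10^8 km.
Transfer time t = π√(a_t³/μ) = 7.293×10^7 s.
The target's mean motion on its circular orbit is ω₂ = √(μ/r₂³) = 2.434×10^-8 rad/s.
Angle swept by the target during transfer: ω₂·t = 1.775 rad = 101.7°.
Arrival is 180° from departure on the ellipse, so φ = 180° − 101.7° = 78.3°.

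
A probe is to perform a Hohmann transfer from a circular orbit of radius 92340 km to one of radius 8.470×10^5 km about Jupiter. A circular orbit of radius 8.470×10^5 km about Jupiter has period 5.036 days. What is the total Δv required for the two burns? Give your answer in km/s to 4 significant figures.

From Kepler's third law T² = 4π²r³/μ at r = 8.470×10^5 km, T = 5.036 days = 5.036 × 86400 s = 4.351104×10^5 s: μ = 4π²r³/T² = 1.26710×10^8 km³/s².
Transfer-ellipse semi-major axis a_t = (r₁ + r₂)/2 = (92340 + 8.470×10^5)/2 = 4.6967×10^5 km.
At r₁ the circular-orbit speed is v₁ = √(μ/r₁) = 37.043 km/s.
Transfer-orbit speed at r₁ (v² = μ(2/r − 1/a)): v_p = √[μ(2/r₁ − 1/a_t)] = 49.746 km/s.
First burn Δv₁ = |v_p − v₁| = 12.70 km/s.
Circular speed at r₂: v₂ = √(μ/r₂) = 12.231 km/s.
Transfer-orbit speed at r₂: v_a = √[μ(2/r₂ − 1/a_t)] = 5.4233 km/s.
Second burn Δv₂ = |v₂ − v_a| = 6.808 km/s.
Total Δv = Δv₁ + Δv₂ = 19.51 km/s.

Δv = 19.51 km/s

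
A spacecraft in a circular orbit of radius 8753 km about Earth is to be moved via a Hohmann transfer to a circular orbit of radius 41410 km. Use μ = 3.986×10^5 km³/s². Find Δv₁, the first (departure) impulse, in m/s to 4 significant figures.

Δv₁ = 1923 m/s

Transfer-ellipse semi-major axis a_t = (r₁ + r₂)/2 = (8753 + 41410)/2 = 25081.5 km.
Circular speed at r = 8753 km: v_c = √(μ/r) = 6.748 km/s.
Transfer-orbit speed at the same r (vis-viva, a = a_t): v_t = √[μ(2/r − 1/a_t)] = 8.671 km/s.
Δv₁ = |v_t − v_c| = |8.671 − 6.748| = 1.923 km/s.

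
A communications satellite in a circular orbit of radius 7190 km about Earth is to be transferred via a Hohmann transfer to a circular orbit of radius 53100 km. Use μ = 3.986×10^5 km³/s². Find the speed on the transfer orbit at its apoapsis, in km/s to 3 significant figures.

v = 1.34 km/s

Semi-major axis of the transfer orbit: a_t = (7190 + 53100)/2 = 30145 km.
At apoapsis, r = 53100 km.
Applying v² = μ(2/r − 1/a_t): v = 1.338 km/s.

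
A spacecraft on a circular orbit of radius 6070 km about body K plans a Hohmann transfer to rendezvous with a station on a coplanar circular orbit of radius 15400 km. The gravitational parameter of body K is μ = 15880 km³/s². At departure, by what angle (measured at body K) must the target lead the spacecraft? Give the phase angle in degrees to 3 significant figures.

φ = 75.2°

The Hohmann ellipse has a_t = (r₁ + r₂)/2 = 10735 km.
Transfer time t = π√(a_t³/μ) = 27729 s.
The target's mean motion on its circular orbit is ω₂ = √(μ/r₂³) = 6.5939×10^-5 rad/s.
Angle swept by the target during transfer: ω₂·t = 1.8284 rad = 104.8°.
Arrival is 180° from departure on the ellipse, so φ = 180° − 104.8° = 75.2°.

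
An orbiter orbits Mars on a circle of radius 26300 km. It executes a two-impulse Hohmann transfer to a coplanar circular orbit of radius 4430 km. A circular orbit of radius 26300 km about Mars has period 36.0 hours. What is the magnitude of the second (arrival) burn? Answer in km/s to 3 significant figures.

Δv₂ = 0.958 km/s

From Kepler's third law T² = 4π²r³/μ at r = 26300 km, T = 36.0 hours = 36.0 × 3600 s = 1.296×10^5 s: μ = 4π²r³/T² = 42758.0 km³/s².
Transfer-ellipse semi-major axis a_t = (r₁ + r₂)/2 = (26300 + 4430)/2 = 15365 km.
On the circular orbit at r = 4430 km, v_c = √(μ/r) = 3.106752 km/s.
Transfer-orbit speed at the same r (vis-viva, a = a_t): v_t = √[μ(2/r − 1/a_t)] = 4.064604 km/s.
Δv₂ = |v_t − v_c| = |4.064604 − 3.106752| = 0.9579 km/s.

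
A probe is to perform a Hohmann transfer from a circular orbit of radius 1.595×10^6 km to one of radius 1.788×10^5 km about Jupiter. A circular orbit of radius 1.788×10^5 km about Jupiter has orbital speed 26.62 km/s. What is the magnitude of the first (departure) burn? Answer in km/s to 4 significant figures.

Δv₁ = 4.911 km/s

From the circular-orbit relation v² = μ/r at r = 1.788×10^5 km: μ = v²r = (26.62)² × 1.788×10^5 = 1.26702×10^8 km³/s².
Transfer-ellipse semi-major axis a_t = (r₁ + r₂)/2 = (1.595×10^6 + 1.788×10^5)/2 = 8.869×10^5 km.
Circular speed at r = 1.595×10^6 km: v_c = √(μ/r) = 8.913 km/s.
Vis-viva on the transfer ellipse at r = 1.595×10^6 km gives v_t = √[μ(2/r − 1/a_t)] = 4.002 km/s.
Δv₁ = |v_t − v_c| = |4.002 − 8.913| = 4.911 km/s.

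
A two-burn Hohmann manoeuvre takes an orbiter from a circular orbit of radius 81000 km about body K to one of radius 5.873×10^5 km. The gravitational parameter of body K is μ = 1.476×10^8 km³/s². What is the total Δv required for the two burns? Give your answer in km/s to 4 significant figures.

Semi-major axis of the transfer orbit: a_t = (81000 + 5.873×10^5)/2 = 3.3415×10^5 km.
At r₁ the circular-orbit speed is v₁ = √(μ/r₁) = 42.6875 km/s.
Transfer-orbit speed at r₁ (vis-viva equation): v_p = √[μ(2/r₁ − 1/a_t)] = 56.5926 km/s.
First burn Δv₁ = |v_p − v₁| = 13.905 km/s.
At r₂, v₂ = √(μ/r₂) = 15.853 km/s.
Transfer-orbit speed at r₂: v_a = √[μ(2/r₂ − 1/a_t)] = 7.8052 km/s.
Second burn Δv₂ = |v₂ − v_a| = 8.0478 km/s.
Total Δv = Δv₁ + Δv₂ = 21.95 km/s.

Δv = 21.95 km/s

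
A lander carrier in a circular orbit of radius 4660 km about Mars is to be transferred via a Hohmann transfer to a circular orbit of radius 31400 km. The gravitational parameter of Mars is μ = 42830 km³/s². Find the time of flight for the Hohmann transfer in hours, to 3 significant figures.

t = 10.2 hours

The Hohmann ellipse has a_t = (r₁ + r₂)/2 = 18030 km.
By Kepler's third law the transfer-orbit period is T = 2π√(a_t³/μ), so t = T/2 = 36750 s.
Converting: 36750 s ÷ 3600 s/hour = 10.2 hours.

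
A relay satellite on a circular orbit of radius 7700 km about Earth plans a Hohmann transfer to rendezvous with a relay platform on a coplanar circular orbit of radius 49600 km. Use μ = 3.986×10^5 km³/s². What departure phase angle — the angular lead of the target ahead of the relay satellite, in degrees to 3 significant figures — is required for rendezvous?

φ = 101°

Semi-major axis of the transfer orbit: a_t = (7700 + 49600)/2 = 28650 km.
Transfer time t = π√(a_t³/μ) = 24131 s.
Target angular speed ω₂ = √(μ/r₂³) = 5.7154×10^-5 rad/s.
Angle swept by the target during transfer: ω₂·t = 1.3792 rad = 79.02°.
The relay satellite traverses 180° on the transfer ellipse, so the target must lead by 180° − 79.02° = 101°.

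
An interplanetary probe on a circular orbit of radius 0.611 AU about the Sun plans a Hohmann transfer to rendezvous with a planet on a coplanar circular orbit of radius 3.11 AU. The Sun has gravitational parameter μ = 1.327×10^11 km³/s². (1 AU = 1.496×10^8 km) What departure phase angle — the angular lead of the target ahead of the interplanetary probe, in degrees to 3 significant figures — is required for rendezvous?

In km: r₁ = 0.611 × 1.496×10^8 = 9.14056×10^7 km; r₂ = 3.11 × 1.496×10^8 = 4.65256×10^8 km.
Semi-major axis of the transfer orbit: a_t = (9.14056×10^7 + 4.65256×10^8)/2 = 2.783308×10^8 km.
The half-period of the transfer ellipse is t = π√(a_t³/μ) = 4.0046×10^7 s.
Target angular speed ω₂ = √(μ/r₂³) = 3.6299×10^-8 rad/s.
Angle swept by the target during transfer: ω₂·t = 1.4536 rad = 83.29°.
Arrival is 180° from departure on the ellipse, so φ = 180° − 83.29° = 96.7°.

φ = 96.7°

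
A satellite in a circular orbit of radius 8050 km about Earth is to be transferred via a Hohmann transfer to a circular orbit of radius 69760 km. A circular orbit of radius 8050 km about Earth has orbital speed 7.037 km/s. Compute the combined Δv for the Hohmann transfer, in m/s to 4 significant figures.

From the circular-orbit relation v² = μ/r at r = 8050 km: μ = v²r = (7.037)² × 8050 = 3.98631×10^5 km³/s².
Semi-major axis of the transfer orbit: a_t = (8050 + 69760)/2 = 38905 km.
At r₁ the circular-orbit speed is v₁ = √(μ/r₁) = 7.037 km/s.
Transfer-orbit speed at r₁ (vis-viva): v_p = √[μ(2/r₁ − 1/a_t)] = 9.423 km/s.
First burn Δv₁ = |v_p − v₁| = 2.386 km/s.
At r₂, v₂ = √(μ/r₂) = 2.390 km/s.
Transfer-orbit speed at r₂: v_a = √[μ(2/r₂ − 1/a_t)] = 1.087 km/s.
Second burn Δv₂ = |v₂ − v_a| = 1.303 km/s.
Total Δv = Δv₁ + Δv₂ = 3.689 km/s.

Δv = 3689 m/s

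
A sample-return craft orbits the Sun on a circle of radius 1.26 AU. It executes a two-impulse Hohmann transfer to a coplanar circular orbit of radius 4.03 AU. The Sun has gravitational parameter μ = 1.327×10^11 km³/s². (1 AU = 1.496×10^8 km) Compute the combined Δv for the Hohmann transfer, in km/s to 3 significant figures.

Δv = 10.8 km/s

In km: r₁ = 1.26 × 1.496×10^8 = 1.88496×10^8 km; r₂ = 4.03 × 1.496×10^8 = 6.02888×10^8 km.
Transfer-ellipse semi-major axis a_t = (r₁ + r₂)/2 = (1.88496×10^8 + 6.02888×10^8)/2 = 3.95692×10^8 km.
Circular speed at r₁: v₁ = √(μ/r₁) = √(1.327×10^11/1.88496×10^8) = 26.533 km/s.
On the transfer ellipse at r₁, v² = μ(2/r − 1/a) gives v_p = √[μ(2/r₁ − 1/a_t)] = 32.751 km/s.
First burn Δv₁ = |v_p − v₁| = 6.218 km/s.
Circular speed at r₂: v₂ = √(μ/r₂) = 14.836 km/s.
Transfer-orbit speed at r₂: v_a = √[μ(2/r₂ − 1/a_t)] = 10.240 km/s.
Second burn Δv₂ = |v₂ − v_a| = 4.596 km/s.
Δv = Δv₁ + Δv₂ = 6.218 + 4.596 = 10.81 km/s.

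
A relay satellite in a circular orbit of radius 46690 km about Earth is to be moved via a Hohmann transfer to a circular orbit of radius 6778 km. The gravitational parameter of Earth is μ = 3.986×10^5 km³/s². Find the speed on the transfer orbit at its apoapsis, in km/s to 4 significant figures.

Transfer-ellipse semi-major axis a_t = (r₁ + r₂)/2 = (46690 + 6778)/2 = 26734 km.
The apoapsis of the transfer ellipse is at r = 46690 km.
Applying v² = μ(2/r − 1/a_t): v = 1.471 km/s.

v = 1.471 km/s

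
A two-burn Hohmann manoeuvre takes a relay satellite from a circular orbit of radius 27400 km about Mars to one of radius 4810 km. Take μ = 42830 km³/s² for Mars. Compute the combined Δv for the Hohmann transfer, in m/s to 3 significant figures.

Transfer-ellipse semi-major axis a_t = (r₁ + r₂)/2 = (27400 + 4810)/2 = 16105 km.
Circular speed at r₁: v₁ = √(μ/r₁) = √(42830/27400) = 1.2503 km/s.
Transfer-orbit speed at r₁ (v² = μ(2/r − 1/a)): v_a = √[μ(2/r₁ − 1/a_t)] = 0.68327 km/s.
First burn Δv₁ = |v_a − v₁| = 0.5670 km/s.
Circular speed at r₂: v₂ = √(μ/r₂) = 2.9840 km/s.
Transfer-orbit speed at r₂: v_p = √[μ(2/r₂ − 1/a_t)] = 3.8922 km/s.
Second burn Δv₂ = |v₂ − v_p| = 0.9082 km/s.
Δv = Δv₁ + Δv₂ = 0.5670 + 0.9082 = 1.475 km/s.

Δv = 1480 m/s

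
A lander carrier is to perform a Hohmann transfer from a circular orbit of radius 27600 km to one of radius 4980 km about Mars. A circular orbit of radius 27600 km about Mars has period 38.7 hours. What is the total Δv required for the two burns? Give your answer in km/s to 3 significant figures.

From Kepler's third law T² = 4π²r³/μ at r = 27600 km, T = 38.7 hours = 38.7 × 3600 s = 1.3932×10^5 s: μ = 4π²r³/T² = 42762.2 km³/s².
Semi-major axis of the transfer orbit: a_t = (27600 + 4980)/2 = 16290 km.
Circular speed at r₁: v₁ = √(μ/r₁) = √(42762.2/27600) = 1.2447 km/s.
Transfer-orbit speed at r₁ (v² = μ(2/r − 1/a)): v_a = √[μ(2/r₁ − 1/a_t)] = 0.68822 km/s.
First burn Δv₁ = |v_a − v₁| = 0.5565 km/s.
At r₂, v₂ = √(μ/r₂) = 2.93032 km/s.
Transfer-orbit speed at r₂: v_p = √[μ(2/r₂ − 1/a_t)] = 3.81425 km/s.
Second burn Δv₂ = |v₂ − v_p| = 0.8839 km/s.
Δv = Δv₁ + Δv₂ = 0.5565 + 0.8839 = 1.440 km/s.

Δv = 1.44 km/s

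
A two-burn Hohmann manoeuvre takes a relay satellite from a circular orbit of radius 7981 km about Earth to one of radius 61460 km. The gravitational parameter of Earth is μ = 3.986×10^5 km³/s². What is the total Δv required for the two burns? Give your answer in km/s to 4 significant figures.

Transfer-ellipse semi-major axis a_t = (r₁ + r₂)/2 = (7981 + 61460)/2 = 34720.5 km.
Circular speed at r₁: v₁ = √(μ/r₁) = √(3.986×10^5/7981) = 7.067 km/s.
On the transfer ellipse at r₁, vis-viva gives v_p = √[μ(2/r₁ − 1/a_t)] = 9.402 km/s.
First burn Δv₁ = |v_p − v₁| = 2.335 km/s.
At r₂, v₂ = √(μ/r₂) = 2.547 km/s.
Transfer-orbit speed at r₂: v_a = √[μ(2/r₂ − 1/a_t)] = 1.221 km/s.
Second burn Δv₂ = |v₂ − v_a| = 1.326 km/s.
Total Δv = Δv₁ + Δv₂ = 3.661 km/s.

Δv = 3.661 km/s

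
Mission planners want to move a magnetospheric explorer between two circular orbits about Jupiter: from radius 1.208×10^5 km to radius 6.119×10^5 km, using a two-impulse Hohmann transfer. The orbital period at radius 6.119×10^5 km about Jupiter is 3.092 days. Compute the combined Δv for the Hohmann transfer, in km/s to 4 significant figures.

From Kepler's third law T² = 4π²r³/μ at r = 6.119×10^5 km, T = 3.092 days = 3.092 × 86400 s = 2.671488×10^5 s: μ = 4π²r³/T² = 1.26734×10^8 km³/s².
Semi-major axis of the transfer orbit: a_t = (1.208×10^5 + 6.119×10^5)/2 = 3.6635×10^5 km.
Circular speed at r₁: v₁ = √(μ/r₁) = √(1.26734×10^8/1.208×10^5) = 32.39 km/s.
On the transfer ellipse at r₁, v² = μ(2/r − 1/a) gives v_p = √[μ(2/r₁ − 1/a_t)] = 41.86 km/s.
First burn Δv₁ = |v_p − v₁| = 9.470 km/s.
At r₂, v₂ = √(μ/r₂) = 14.3915 km/s.
Transfer-orbit speed at r₂: v_a = √[μ(2/r₂ − 1/a_t)] = 8.26404 km/s.
Second burn Δv₂ = |v₂ − v_a| = 6.127 km/s.
Δv = Δv₁ + Δv₂ = 9.470 + 6.127 = 15.60 km/s.

Δv = 15.60 km/s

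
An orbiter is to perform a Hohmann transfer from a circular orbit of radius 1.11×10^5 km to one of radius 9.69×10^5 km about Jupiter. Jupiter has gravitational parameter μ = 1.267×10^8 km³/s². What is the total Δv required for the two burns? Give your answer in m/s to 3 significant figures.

Δv = 17700 m/s

Transfer-ellipse semi-major axis a_t = (r₁ + r₂)/2 = (1.110×10^5 + 9.690×10^5)/2 = 5.400×10^5 km.
At r₁ the circular-orbit speed is v₁ = √(μ/r₁) = 33.79 km/s.
On the transfer ellipse at r₁, vis-viva equation gives v_p = √[μ(2/r₁ − 1/a_t)] = 45.26 km/s.
First burn Δv₁ = |v_p − v₁| = 11.47 km/s.
Circular speed at r₂: v₂ = √(μ/r₂) = 11.4347 km/s.
Transfer-orbit speed at r₂: v_a = √[μ(2/r₂ − 1/a_t)] = 5.18431 km/s.
Second burn Δv₂ = |v₂ − v_a| = 6.250 km/s.
Δv = Δv₁ + Δv₂ = 11.47 + 6.250 = 17.72 km/s.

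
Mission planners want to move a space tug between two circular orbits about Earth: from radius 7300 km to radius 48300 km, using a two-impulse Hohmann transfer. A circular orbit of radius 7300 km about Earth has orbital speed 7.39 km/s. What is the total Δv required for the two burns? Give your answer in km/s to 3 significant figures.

Δv = 3.75 km/s

From the circular-orbit relation v² = μ/r at r = 7300 km: μ = v²r = (7.39)² × 7300 = 3.98668×10^5 km³/s².
Transfer-ellipse semi-major axis a_t = (r₁ + r₂)/2 = (7300 + 48300)/2 = 27800 km.
Circular speed at r₁: v₁ = √(μ/r₁) = √(3.98668×10^5/7300) = 7.390 km/s.
Transfer-orbit speed at r₁ (vis-viva equation): v_p = √[μ(2/r₁ − 1/a_t)] = 9.741 km/s.
First burn Δv₁ = |v_p − v₁| = 2.351 km/s.
Circular speed at r₂: v₂ = √(μ/r₂) = 2.873 km/s.
Transfer-orbit speed at r₂: v_a = √[μ(2/r₂ − 1/a_t)] = 1.472 km/s.
Second burn Δv₂ = |v₂ − v_a| = 1.401 km/s.
Total Δv = Δv₁ + Δv₂ = 3.752 km/s.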